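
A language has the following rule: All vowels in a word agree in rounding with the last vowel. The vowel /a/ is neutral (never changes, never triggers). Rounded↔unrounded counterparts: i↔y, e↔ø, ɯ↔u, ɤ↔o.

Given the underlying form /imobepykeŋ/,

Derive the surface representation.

[imɤbepikeŋ]

/o/ harmonizes with /e/ ([-round]) → [ɤ]
/y/ harmonizes with /e/ ([-round]) → [i]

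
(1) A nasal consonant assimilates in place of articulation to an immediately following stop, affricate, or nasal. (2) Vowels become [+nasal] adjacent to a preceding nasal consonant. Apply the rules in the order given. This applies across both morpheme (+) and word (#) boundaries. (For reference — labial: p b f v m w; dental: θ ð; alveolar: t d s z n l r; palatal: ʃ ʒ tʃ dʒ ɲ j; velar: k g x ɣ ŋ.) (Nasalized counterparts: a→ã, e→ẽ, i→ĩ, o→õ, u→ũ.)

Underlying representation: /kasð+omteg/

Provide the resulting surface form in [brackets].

[kasð+onteg]

Rule 1: /m/ before /t/ (alveolar) → [n]
After rule 1: kasð+onteg
Rule 2: no segment meets the rule's conditions; no change.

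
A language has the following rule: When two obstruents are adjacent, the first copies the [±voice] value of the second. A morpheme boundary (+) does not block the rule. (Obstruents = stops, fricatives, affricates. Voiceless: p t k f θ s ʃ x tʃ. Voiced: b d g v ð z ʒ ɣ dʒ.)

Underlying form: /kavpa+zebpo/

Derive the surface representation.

[kafpa+zeppo]

/v/ before /p/ (voiceless) → [f]
/b/ before /p/ (voiceless) → [p]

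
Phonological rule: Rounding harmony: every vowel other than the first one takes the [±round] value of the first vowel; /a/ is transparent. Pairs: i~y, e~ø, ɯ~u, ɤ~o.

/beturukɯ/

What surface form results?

[betɯrɯkɯ]

/u/ harmonizes with /e/ ([-round]) → [ɯ]
/u/ harmonizes with /e/ ([-round]) → [ɯ]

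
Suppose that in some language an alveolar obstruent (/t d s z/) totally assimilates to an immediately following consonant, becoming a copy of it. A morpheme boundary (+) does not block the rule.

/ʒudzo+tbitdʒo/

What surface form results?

/d/ before /z/ → [z] (total assimilation)
/t/ before /b/ → [b] (total assimilation)
/t/ before /dʒ/ → [dʒ] (total assimilation)

[ʒuzzo+bbidʒdʒo]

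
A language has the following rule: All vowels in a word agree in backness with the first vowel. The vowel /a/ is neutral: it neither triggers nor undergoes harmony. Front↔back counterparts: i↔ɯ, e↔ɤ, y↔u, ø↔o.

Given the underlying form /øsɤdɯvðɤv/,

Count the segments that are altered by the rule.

/ɤ/ harmonizes with /ø/ ([-back]) → [e]
/ɯ/ harmonizes with /ø/ ([-back]) → [i]
/ɤ/ harmonizes with /ø/ ([-back]) → [e]
3 segments change.

3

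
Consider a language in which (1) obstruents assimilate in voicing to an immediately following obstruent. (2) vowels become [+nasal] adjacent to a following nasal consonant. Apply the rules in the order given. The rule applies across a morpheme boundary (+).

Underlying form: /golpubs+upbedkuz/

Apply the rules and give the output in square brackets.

Rule 1: /b/ before /s/ (voiceless) → [p]
Rule 1: /p/ before /b/ (voiced) → [b]
Rule 1: /d/ before /k/ (voiceless) → [t]
After rule 1: golpups+ubbetkuz
Rule 2: no segment meets the rule's conditions; no change.

[golpups+ubbetkuz]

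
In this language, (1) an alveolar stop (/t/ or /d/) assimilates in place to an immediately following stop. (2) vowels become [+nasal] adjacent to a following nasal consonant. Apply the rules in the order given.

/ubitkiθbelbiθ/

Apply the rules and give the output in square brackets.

Rule 1: /t/ before /k/ (velar) → [k]
After rule 1: ubikkiθbelbiθ
Rule 2: no segment meets the rule's conditions; no change.

[ubikkiθbelbiθ]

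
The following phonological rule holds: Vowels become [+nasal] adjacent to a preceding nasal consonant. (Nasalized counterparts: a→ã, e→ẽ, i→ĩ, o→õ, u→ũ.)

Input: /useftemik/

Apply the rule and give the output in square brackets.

/i/ after nasal /m/ → [ĩ]

[useftemĩk]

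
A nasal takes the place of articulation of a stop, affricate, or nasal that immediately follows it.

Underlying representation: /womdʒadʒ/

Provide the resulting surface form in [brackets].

/m/ before /dʒ/ (palatal) → [ɲ]

[woɲdʒadʒ]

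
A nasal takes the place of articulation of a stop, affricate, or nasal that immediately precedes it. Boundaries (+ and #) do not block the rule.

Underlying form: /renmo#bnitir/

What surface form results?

[renno#bmitir]

/m/ after /n/ (alveolar) → [n]
/n/ after /b/ (labial) → [m]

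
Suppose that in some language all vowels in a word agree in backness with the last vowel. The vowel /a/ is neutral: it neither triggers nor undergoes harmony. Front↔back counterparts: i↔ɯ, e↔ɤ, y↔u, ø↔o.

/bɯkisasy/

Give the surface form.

[bikisasy]

/ɯ/ harmonizes with /y/ ([-back]) → [i]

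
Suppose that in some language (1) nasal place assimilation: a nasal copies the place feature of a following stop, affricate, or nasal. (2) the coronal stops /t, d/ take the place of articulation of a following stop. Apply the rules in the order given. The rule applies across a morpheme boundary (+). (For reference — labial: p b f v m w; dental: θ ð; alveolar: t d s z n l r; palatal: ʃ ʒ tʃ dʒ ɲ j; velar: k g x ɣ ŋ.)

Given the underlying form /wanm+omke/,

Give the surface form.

Rule 1: /n/ before /m/ (labial) → [m]
Rule 1: /m/ before /k/ (velar) → [ŋ]
After rule 1: wamm+oŋke
Rule 2: no segment meets the rule's conditions; no change.

[wamm+oŋke]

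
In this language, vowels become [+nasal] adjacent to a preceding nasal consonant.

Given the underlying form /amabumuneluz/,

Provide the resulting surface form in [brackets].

/a/ after nasal /m/ → [ã]
/u/ after nasal /m/ → [ũ]
/e/ after nasal /n/ → [ẽ]

[amãbumũnẽluz]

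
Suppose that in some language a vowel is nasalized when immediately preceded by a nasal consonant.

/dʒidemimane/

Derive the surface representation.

/i/ after nasal /m/ → [ĩ]
/a/ after nasal /m/ → [ã]
/e/ after nasal /n/ → [ẽ]

[dʒidemĩmãnẽ]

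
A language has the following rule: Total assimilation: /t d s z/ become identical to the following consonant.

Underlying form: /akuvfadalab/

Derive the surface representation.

[akuvfadalab]

no segment meets the rule's conditions; no change.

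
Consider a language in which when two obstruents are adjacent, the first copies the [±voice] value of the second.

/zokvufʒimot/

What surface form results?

[zogvuvʒimot]

/k/ before /v/ (voiced) → [g]
/f/ before /ʒ/ (voiced) → [v]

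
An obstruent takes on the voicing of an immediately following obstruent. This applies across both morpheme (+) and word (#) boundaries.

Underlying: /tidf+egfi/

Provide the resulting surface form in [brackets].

[titf+ekfi]

/d/ before /f/ (voiceless) → [t]
/g/ before /f/ (voiceless) → [k]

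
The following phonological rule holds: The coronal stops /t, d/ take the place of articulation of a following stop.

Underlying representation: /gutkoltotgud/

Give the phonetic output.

[gukkoltokgud]

/t/ before /k/ (velar) → [k]
/t/ before /g/ (velar) → [k]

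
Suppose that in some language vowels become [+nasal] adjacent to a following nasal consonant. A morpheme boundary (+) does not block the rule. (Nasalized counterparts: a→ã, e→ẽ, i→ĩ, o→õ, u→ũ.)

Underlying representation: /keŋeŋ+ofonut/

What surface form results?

/e/ before nasal /ŋ/ → [ẽ]
/e/ before nasal /ŋ/ → [ẽ]
/o/ before nasal /n/ → [õ]

[kẽŋẽŋ+ofõnut]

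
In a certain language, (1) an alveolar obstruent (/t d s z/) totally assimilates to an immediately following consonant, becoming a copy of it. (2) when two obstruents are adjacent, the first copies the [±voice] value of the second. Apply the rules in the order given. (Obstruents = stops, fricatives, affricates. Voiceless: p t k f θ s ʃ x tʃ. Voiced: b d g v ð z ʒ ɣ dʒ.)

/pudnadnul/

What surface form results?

[punnannul]

Rule 1: /d/ before /n/ → [n] (total assimilation)
Rule 1: /d/ before /n/ → [n] (total assimilation)
After rule 1: punnannul
Rule 2: no segment meets the rule's conditions; no change.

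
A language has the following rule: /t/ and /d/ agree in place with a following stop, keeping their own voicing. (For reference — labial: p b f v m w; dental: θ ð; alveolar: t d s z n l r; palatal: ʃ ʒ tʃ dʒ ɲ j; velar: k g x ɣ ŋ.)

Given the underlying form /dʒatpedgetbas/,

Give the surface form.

/t/ before /p/ (labial) → [p]
/d/ before /g/ (velar) → [g]
/t/ before /b/ (labial) → [p]

[dʒappeggepbas]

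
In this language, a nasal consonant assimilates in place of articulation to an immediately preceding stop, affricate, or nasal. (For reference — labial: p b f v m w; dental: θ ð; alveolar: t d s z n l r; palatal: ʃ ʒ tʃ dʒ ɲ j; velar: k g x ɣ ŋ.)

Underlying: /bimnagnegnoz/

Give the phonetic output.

/n/ after /m/ (labial) → [m]
/n/ after /g/ (velar) → [ŋ]
/n/ after /g/ (velar) → [ŋ]

[bimmagŋegŋoz]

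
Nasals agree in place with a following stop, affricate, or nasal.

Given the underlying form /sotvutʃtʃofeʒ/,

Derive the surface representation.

no segment meets the rule's conditions; no change.

[sotvutʃtʃofeʒ]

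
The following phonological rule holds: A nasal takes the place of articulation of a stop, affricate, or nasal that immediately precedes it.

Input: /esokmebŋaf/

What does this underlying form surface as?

/m/ after /k/ (velar) → [ŋ]
/ŋ/ after /b/ (labial) → [m]

[esokŋebmaf]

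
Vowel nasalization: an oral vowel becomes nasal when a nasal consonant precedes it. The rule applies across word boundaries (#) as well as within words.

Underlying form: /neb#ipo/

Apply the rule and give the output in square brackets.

[nẽb#ipo]

/e/ after nasal /n/ → [ẽ]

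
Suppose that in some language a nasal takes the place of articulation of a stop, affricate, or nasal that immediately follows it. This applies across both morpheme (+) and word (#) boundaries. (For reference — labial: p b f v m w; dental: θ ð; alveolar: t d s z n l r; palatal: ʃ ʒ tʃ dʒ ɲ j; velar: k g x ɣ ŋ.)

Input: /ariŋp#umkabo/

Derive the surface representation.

[arimp#uŋkabo]

/ŋ/ before /p/ (labial) → [m]
/m/ before /k/ (velar) → [ŋ]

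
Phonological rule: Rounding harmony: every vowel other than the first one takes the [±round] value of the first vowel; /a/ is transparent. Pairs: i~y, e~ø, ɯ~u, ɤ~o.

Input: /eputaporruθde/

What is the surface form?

/u/ harmonizes with /e/ ([-round]) → [ɯ]
/o/ harmonizes with /e/ ([-round]) → [ɤ]
/u/ harmonizes with /e/ ([-round]) → [ɯ]

[epɯtapɤrrɯθde]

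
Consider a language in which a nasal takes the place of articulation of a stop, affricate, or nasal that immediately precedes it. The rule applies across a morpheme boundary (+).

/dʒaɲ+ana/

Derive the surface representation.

[dʒaɲ+ana]

no segment meets the rule's conditions; no change.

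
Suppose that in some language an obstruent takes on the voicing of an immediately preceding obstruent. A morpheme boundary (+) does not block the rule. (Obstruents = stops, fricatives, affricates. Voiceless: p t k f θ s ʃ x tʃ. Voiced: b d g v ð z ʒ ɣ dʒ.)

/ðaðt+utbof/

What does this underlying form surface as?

[ðaðd+utpof]

/t/ after /ð/ (voiced) → [d]
/b/ after /t/ (voiceless) → [p]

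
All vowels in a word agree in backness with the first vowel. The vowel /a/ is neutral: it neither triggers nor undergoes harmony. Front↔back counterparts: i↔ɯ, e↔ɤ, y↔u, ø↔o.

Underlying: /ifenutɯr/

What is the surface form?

[ifenytir]

/u/ harmonizes with /i/ ([-back]) → [y]
/ɯ/ harmonizes with /i/ ([-back]) → [i]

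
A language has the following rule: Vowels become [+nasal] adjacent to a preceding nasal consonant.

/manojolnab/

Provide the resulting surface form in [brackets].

/a/ after nasal /m/ → [ã]
/o/ after nasal /n/ → [õ]
/a/ after nasal /n/ → [ã]

[mãnõjolnãb]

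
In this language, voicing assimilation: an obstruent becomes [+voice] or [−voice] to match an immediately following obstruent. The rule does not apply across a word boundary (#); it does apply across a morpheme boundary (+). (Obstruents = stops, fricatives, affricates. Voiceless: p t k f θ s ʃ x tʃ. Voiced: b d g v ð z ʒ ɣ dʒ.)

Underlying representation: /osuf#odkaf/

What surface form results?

/d/ before /k/ (voiceless) → [t]

[osuf#otkaf]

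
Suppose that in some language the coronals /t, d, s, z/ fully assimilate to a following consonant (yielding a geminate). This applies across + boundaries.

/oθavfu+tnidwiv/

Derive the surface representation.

[oθavfu+nniwwiv]

/t/ before /n/ → [n] (total assimilation)
/d/ before /w/ → [w] (total assimilation)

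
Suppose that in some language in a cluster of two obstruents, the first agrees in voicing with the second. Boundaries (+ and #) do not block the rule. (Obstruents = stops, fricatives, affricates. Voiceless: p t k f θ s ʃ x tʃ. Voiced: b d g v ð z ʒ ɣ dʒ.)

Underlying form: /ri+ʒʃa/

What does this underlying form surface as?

[ri+ʃʃa]

/ʒ/ before /ʃ/ (voiceless) → [ʃ]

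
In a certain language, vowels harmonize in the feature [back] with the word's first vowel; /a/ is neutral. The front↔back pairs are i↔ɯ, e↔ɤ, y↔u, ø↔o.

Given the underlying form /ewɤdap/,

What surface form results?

/ɤ/ harmonizes with /e/ ([-back]) → [e]

[ewedap]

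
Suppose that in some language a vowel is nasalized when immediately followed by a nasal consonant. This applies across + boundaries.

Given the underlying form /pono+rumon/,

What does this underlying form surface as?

/o/ before nasal /n/ → [õ]
/u/ before nasal /m/ → [ũ]
/o/ before nasal /n/ → [õ]

[põno+rũmõn]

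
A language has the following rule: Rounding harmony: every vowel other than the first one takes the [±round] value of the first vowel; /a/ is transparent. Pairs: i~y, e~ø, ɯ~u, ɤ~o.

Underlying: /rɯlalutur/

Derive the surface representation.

[rɯlalɯtɯr]

/u/ harmonizes with /ɯ/ ([-round]) → [ɯ]
/u/ harmonizes with /ɯ/ ([-round]) → [ɯ]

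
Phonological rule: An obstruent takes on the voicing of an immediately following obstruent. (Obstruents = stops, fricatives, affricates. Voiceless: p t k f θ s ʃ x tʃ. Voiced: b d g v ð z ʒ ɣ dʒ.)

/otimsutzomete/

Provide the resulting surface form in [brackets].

/t/ before /z/ (voiced) → [d]

[otimsudzomete]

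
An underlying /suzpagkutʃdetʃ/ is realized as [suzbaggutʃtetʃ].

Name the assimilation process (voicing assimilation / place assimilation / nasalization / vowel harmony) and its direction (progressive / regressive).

voicing assimilation, progressive

/p/→[b] /k/→[g] /d/→[t].
Each target copies a feature from the preceding segment, so the direction is progressive.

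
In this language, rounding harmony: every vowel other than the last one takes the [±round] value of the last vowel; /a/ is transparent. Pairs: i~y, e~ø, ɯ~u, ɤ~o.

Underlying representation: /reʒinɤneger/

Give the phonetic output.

[reʒinɤneger]

no segment meets the rule's conditions; no change.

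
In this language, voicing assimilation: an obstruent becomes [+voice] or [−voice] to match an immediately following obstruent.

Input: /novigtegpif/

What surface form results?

/g/ before /t/ (voiceless) → [k]
/g/ before /p/ (voiceless) → [k]

[noviktekpif]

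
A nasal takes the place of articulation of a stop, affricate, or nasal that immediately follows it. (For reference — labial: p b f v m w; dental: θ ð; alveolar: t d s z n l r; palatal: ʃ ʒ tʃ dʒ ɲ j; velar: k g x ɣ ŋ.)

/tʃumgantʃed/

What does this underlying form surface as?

/m/ before /g/ (velar) → [ŋ]
/n/ before /tʃ/ (palatal) → [ɲ]

[tʃuŋgaɲtʃed]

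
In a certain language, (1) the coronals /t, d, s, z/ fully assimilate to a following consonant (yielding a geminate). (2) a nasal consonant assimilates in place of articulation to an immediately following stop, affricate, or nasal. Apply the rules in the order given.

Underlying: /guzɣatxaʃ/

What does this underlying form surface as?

[guɣɣaxxaʃ]

Rule 1: /z/ before /ɣ/ → [ɣ] (total assimilation)
Rule 1: /t/ before /x/ → [x] (total assimilation)
After rule 1: guɣɣaxxaʃ
Rule 2: no segment meets the rule's conditions; no change.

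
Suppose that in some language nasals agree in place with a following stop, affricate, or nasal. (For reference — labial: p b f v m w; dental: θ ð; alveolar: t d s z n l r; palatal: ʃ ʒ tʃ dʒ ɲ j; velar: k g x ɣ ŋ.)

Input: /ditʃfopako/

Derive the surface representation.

no segment meets the rule's conditions; no change.

[ditʃfopako]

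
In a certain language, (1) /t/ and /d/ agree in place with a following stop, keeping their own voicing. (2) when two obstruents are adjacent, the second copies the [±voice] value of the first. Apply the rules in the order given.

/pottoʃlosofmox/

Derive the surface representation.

Rule 1: no segment meets the rule's conditions; no change.
After rule 1: pottoʃlosofmox
Rule 2: no segment meets the rule's conditions; no change.

[pottoʃlosofmox]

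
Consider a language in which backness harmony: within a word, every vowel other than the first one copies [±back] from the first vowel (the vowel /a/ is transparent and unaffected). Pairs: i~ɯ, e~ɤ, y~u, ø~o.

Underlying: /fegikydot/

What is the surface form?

/o/ harmonizes with /e/ ([-back]) → [ø]

[fegikydøt]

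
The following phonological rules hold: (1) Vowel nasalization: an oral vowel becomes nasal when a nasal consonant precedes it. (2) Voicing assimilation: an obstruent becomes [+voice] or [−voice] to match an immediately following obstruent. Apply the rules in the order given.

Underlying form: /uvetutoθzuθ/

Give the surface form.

[uvetutoðzuθ]

Rule 1: no segment meets the rule's conditions; no change.
After rule 1: uvetutoθzuθ
Rule 2: /θ/ before /z/ (voiced) → [ð]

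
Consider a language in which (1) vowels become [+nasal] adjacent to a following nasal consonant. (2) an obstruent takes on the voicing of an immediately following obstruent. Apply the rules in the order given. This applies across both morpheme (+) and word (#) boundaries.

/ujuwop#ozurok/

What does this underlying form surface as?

[ujuwop#ozurok]

Rule 1: no segment meets the rule's conditions; no change.
After rule 1: ujuwop#ozurok
Rule 2: no segment meets the rule's conditions; no change.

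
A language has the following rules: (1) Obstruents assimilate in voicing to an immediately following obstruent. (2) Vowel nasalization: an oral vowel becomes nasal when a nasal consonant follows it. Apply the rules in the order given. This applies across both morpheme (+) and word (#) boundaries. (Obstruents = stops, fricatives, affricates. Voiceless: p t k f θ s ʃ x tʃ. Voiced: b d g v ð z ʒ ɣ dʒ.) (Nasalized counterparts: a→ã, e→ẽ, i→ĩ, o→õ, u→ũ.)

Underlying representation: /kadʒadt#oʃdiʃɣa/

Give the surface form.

Rule 1: /d/ before /t/ (voiceless) → [t]
Rule 1: /ʃ/ before /d/ (voiced) → [ʒ]
Rule 1: /ʃ/ before /ɣ/ (voiced) → [ʒ]
After rule 1: kadʒatt#oʒdiʒɣa
Rule 2: no segment meets the rule's conditions; no change.

[kadʒatt#oʒdiʒɣa]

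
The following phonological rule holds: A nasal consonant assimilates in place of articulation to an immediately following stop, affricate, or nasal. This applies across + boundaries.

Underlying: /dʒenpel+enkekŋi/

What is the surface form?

[dʒempel+eŋkekŋi]

/n/ before /p/ (labial) → [m]
/n/ before /k/ (velar) → [ŋ]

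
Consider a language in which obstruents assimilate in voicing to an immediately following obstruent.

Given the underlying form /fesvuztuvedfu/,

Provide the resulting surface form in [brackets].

[fezvustuvetfu]

/s/ before /v/ (voiced) → [z]
/z/ before /t/ (voiceless) → [s]
/d/ before /f/ (voiceless) → [t]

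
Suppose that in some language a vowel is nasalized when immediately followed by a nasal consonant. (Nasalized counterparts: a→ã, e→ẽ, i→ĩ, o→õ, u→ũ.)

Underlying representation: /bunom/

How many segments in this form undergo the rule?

/u/ before nasal /n/ → [ũ]
/o/ before nasal /m/ → [õ]
2 segments change.

2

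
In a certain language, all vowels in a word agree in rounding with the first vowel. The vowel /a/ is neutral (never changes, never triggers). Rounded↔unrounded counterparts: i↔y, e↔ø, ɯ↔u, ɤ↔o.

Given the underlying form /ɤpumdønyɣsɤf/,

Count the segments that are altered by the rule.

/u/ harmonizes with /ɤ/ ([-round]) → [ɯ]
/ø/ harmonizes with /ɤ/ ([-round]) → [e]
/y/ harmonizes with /ɤ/ ([-round]) → [i]
3 segments change.

3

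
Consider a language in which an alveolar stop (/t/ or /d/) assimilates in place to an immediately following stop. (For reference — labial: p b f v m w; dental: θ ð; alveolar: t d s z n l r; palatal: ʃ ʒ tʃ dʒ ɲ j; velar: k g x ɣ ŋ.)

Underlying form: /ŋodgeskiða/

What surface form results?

/d/ before /g/ (velar) → [g]

[ŋoggeskiða]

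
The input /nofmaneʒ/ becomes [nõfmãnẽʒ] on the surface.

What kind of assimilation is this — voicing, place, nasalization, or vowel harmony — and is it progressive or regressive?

/o/→[õ] /a/→[ã] /e/→[ẽ].
Each target copies a feature from the preceding segment, so the direction is progressive.

nasalization, progressive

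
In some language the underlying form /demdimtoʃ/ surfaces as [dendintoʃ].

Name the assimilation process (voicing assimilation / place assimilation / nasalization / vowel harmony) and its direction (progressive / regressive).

/m/→[n] /m/→[n].
Each target copies a feature from the following segment, so the direction is regressive.

place assimilation, regressive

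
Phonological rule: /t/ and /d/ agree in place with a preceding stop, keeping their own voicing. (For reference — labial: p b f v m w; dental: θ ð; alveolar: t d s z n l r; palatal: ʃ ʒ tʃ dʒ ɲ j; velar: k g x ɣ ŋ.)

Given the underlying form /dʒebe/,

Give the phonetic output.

no segment meets the rule's conditions; no change.

[dʒebe]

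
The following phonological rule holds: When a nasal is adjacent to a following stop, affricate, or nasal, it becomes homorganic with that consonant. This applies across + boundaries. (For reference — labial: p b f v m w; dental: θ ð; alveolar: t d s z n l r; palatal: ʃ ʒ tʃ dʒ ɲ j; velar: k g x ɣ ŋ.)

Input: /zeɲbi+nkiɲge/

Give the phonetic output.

/ɲ/ before /b/ (labial) → [m]
/n/ before /k/ (velar) → [ŋ]
/ɲ/ before /g/ (velar) → [ŋ]

[zembi+ŋkiŋge]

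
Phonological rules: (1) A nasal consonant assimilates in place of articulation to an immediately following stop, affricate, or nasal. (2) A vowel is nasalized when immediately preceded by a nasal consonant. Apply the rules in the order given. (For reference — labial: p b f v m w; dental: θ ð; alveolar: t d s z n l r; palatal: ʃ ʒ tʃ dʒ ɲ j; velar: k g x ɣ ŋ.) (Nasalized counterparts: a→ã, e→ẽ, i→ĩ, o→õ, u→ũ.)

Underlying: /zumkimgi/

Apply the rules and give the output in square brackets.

Rule 1: /m/ before /k/ (velar) → [ŋ]
Rule 1: /m/ before /g/ (velar) → [ŋ]
After rule 1: zuŋkiŋgi
Rule 2: no segment meets the rule's conditions; no change.

[zuŋkiŋgi]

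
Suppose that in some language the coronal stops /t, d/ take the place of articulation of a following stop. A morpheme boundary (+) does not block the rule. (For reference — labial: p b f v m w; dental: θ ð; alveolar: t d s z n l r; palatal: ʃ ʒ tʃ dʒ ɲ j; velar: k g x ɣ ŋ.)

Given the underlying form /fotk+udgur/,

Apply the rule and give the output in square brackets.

/t/ before /k/ (velar) → [k]
/d/ before /g/ (velar) → [g]

[fokk+uggur]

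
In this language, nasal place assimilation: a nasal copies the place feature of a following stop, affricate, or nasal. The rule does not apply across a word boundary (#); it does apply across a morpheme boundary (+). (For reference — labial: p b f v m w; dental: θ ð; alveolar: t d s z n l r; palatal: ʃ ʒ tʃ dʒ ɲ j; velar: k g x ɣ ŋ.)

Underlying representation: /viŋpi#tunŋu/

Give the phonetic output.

[vimpi#tuŋŋu]

/ŋ/ before /p/ (labial) → [m]
/n/ before /ŋ/ (velar) → [ŋ]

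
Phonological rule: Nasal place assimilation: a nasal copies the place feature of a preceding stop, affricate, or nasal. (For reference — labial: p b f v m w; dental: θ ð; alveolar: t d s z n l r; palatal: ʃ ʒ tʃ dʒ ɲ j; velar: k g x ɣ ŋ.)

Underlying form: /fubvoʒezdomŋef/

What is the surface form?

[fubvoʒezdommef]

/ŋ/ after /m/ (labial) → [m]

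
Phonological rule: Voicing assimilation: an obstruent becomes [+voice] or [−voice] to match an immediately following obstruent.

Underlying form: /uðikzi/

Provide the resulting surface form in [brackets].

[uðigzi]

/k/ before /z/ (voiced) → [g]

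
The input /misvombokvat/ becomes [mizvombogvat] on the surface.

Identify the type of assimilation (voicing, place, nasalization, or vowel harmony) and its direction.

/s/→[z] /k/→[g].
Each target copies a feature from the following segment, so the direction is regressive.

voicing assimilation, regressive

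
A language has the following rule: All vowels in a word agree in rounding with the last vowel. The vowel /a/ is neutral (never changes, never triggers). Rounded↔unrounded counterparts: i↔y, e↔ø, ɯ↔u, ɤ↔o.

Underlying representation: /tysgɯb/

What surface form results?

/y/ harmonizes with /ɯ/ ([-round]) → [i]

[tisgɯb]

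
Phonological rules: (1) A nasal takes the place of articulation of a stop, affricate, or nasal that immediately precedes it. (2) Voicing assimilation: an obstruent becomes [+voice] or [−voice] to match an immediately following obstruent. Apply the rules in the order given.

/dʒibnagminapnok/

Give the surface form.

[dʒibmagŋinapmok]

Rule 1: /n/ after /b/ (labial) → [m]
Rule 1: /m/ after /g/ (velar) → [ŋ]
Rule 1: /n/ after /p/ (labial) → [m]
After rule 1: dʒibmagŋinapmok
Rule 2: no segment meets the rule's conditions; no change.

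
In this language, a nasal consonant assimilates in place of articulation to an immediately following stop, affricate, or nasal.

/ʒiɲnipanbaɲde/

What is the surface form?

/ɲ/ before /n/ (alveolar) → [n]
/n/ before /b/ (labial) → [m]
/ɲ/ before /d/ (alveolar) → [n]

[ʒinnipambande]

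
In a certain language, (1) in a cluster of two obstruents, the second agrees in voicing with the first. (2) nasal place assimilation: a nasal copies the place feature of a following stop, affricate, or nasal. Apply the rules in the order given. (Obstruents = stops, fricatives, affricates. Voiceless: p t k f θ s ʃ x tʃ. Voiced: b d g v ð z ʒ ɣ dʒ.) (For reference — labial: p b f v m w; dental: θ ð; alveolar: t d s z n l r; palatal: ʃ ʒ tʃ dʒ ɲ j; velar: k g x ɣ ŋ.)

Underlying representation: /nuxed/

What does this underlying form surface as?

Rule 1: no segment meets the rule's conditions; no change.
After rule 1: nuxed
Rule 2: no segment meets the rule's conditions; no change.

[nuxed]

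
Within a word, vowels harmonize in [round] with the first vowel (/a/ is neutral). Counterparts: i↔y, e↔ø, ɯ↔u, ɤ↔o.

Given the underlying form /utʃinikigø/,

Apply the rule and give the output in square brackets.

[utʃynykygø]

/i/ harmonizes with /u/ ([+round]) → [y]
/i/ harmonizes with /u/ ([+round]) → [y]
/i/ harmonizes with /u/ ([+round]) → [y]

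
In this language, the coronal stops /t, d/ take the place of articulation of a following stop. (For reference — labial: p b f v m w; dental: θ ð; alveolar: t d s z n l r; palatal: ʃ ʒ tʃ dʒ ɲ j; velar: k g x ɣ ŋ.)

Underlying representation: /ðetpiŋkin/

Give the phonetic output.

[ðeppiŋkin]

/t/ before /p/ (labial) → [p]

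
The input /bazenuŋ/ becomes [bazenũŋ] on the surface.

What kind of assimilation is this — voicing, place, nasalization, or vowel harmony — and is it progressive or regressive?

/u/→[ũ].
Each target copies a feature from the preceding segment, so the direction is progressive.

nasalization, progressive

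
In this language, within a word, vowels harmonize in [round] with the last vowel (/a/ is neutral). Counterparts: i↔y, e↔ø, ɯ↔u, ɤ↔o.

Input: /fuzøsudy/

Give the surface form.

[fuzøsudy]

no segment meets the rule's conditions; no change.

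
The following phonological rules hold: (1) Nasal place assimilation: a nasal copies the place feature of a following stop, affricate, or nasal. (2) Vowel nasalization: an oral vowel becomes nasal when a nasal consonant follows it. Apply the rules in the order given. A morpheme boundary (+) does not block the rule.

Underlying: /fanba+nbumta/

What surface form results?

Rule 1: /n/ before /b/ (labial) → [m]
Rule 1: /n/ before /b/ (labial) → [m]
Rule 1: /m/ before /t/ (alveolar) → [n]
After rule 1: famba+mbunta
Rule 2: /a/ before nasal /m/ → [ã]
Rule 2: /a/ before nasal /m/ → [ã]
Rule 2: /u/ before nasal /n/ → [ũ]

[fãmbã+mbũnta]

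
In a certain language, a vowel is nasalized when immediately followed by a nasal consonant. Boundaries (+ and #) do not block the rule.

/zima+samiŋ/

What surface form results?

[zĩma+sãmĩŋ]

/i/ before nasal /m/ → [ĩ]
/a/ before nasal /m/ → [ã]
/i/ before nasal /ŋ/ → [ĩ]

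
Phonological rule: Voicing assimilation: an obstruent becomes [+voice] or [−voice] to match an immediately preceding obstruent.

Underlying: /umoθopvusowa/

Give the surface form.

/v/ after /p/ (voiceless) → [f]

[umoθopfusowa]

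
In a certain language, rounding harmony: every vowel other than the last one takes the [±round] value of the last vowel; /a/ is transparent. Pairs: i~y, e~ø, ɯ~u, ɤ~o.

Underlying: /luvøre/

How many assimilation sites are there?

/u/ harmonizes with /e/ ([-round]) → [ɯ]
/ø/ harmonizes with /e/ ([-round]) → [e]
2 segments change.

2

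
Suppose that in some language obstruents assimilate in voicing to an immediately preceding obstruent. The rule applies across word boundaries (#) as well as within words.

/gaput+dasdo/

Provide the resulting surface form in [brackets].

/d/ after /t/ (voiceless) → [t]
/d/ after /s/ (voiceless) → [t]

[gaput+tasto]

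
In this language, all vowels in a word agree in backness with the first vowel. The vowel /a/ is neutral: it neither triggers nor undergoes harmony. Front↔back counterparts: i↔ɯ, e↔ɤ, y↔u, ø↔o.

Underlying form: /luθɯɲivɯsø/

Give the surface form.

[luθɯɲɯvɯso]

/i/ harmonizes with /u/ ([+back]) → [ɯ]
/ø/ harmonizes with /u/ ([+back]) → [o]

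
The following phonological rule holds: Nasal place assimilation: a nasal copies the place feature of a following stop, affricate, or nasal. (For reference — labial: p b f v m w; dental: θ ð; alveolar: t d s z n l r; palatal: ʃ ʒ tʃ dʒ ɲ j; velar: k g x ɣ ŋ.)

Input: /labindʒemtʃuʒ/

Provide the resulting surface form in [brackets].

/n/ before /dʒ/ (palatal) → [ɲ]
/m/ before /tʃ/ (palatal) → [ɲ]

[labiɲdʒeɲtʃuʒ]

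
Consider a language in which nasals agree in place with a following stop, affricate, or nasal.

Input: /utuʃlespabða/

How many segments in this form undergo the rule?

No segment meets the rule's conditions.

0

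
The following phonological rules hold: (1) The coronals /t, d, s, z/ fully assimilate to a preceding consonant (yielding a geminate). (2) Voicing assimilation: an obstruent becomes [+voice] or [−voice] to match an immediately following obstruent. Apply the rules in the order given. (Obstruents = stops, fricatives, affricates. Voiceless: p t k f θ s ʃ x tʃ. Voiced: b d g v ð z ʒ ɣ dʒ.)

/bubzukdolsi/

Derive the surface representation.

[bubbukkolli]

Rule 1: /z/ after /b/ → [b] (total assimilation)
Rule 1: /d/ after /k/ → [k] (total assimilation)
Rule 1: /s/ after /l/ → [l] (total assimilation)
After rule 1: bubbukkolli
Rule 2: no segment meets the rule's conditions; no change.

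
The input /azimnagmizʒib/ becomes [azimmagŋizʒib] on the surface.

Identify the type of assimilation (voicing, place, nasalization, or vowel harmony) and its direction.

/n/→[m] /m/→[ŋ].
Each target copies a feature from the preceding segment, so the direction is progressive.

place assimilation, progressive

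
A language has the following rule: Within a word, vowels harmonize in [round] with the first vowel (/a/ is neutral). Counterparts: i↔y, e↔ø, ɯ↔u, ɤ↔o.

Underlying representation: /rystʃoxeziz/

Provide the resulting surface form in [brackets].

/e/ harmonizes with /y/ ([+round]) → [ø]
/i/ harmonizes with /y/ ([+round]) → [y]

[rystʃoxøzyz]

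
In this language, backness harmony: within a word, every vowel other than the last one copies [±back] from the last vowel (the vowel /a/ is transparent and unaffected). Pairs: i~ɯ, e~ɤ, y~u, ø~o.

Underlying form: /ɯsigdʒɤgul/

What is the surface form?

/i/ harmonizes with /u/ ([+back]) → [ɯ]

[ɯsɯgdʒɤgul]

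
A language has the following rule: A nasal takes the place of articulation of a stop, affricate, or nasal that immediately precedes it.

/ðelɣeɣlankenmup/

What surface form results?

[ðelɣeɣlankennup]

/m/ after /n/ (alveolar) → [n]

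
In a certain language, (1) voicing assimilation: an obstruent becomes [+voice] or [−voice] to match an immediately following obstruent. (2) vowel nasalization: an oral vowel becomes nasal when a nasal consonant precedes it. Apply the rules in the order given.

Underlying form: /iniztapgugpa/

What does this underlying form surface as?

[inĩstabgukpa]

Rule 1: /z/ before /t/ (voiceless) → [s]
Rule 1: /p/ before /g/ (voiced) → [b]
Rule 1: /g/ before /p/ (voiceless) → [k]
After rule 1: inistabgukpa
Rule 2: /i/ after nasal /n/ → [ĩ]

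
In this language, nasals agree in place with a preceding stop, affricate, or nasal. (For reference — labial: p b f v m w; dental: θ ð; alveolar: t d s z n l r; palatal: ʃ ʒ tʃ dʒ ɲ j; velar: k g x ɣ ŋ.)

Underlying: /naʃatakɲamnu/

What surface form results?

[naʃatakŋammu]

/ɲ/ after /k/ (velar) → [ŋ]
/n/ after /m/ (labial) → [m]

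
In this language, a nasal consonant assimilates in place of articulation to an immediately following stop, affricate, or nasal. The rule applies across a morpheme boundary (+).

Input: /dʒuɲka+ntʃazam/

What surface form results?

/ɲ/ before /k/ (velar) → [ŋ]
/n/ before /tʃ/ (palatal) → [ɲ]

[dʒuŋka+ɲtʃazam]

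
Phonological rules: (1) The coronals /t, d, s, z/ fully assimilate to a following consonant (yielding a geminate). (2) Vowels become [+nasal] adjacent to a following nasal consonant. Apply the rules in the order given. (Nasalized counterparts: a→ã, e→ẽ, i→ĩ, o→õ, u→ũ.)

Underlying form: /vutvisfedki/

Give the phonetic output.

Rule 1: /t/ before /v/ → [v] (total assimilation)
Rule 1: /s/ before /f/ → [f] (total assimilation)
Rule 1: /d/ before /k/ → [k] (total assimilation)
After rule 1: vuvviffekki
Rule 2: no segment meets the rule's conditions; no change.

[vuvviffekki]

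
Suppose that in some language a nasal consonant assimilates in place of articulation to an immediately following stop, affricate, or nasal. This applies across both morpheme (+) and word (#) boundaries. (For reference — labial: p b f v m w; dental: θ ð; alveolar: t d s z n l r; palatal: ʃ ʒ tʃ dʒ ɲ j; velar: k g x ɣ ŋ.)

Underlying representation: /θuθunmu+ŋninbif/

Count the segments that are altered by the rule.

3

/n/ before /m/ (labial) → [m]
/ŋ/ before /n/ (alveolar) → [n]
/n/ before /b/ (labial) → [m]
3 segments change.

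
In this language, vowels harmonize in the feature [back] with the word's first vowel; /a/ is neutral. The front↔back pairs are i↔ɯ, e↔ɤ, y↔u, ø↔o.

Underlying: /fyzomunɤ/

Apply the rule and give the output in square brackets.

[fyzømyne]

/o/ harmonizes with /y/ ([-back]) → [ø]
/u/ harmonizes with /y/ ([-back]) → [y]
/ɤ/ harmonizes with /y/ ([-back]) → [e]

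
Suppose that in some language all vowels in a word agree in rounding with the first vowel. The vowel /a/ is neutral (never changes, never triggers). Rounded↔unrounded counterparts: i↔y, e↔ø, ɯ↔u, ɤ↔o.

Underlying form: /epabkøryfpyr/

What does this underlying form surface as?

/ø/ harmonizes with /e/ ([-round]) → [e]
/y/ harmonizes with /e/ ([-round]) → [i]
/y/ harmonizes with /e/ ([-round]) → [i]

[epabkerifpir]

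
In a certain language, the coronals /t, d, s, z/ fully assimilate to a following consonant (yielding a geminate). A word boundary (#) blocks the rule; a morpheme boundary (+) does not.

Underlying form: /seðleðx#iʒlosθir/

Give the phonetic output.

[seðleðx#iʒloθθir]

/s/ before /θ/ → [θ] (total assimilation)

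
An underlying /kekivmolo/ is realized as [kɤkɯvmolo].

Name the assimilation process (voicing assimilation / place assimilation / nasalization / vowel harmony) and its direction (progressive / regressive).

/e/→[ɤ] /i/→[ɯ].
Vowels agree with the last vowel, so the harmony is regressive.

vowel harmony, regressive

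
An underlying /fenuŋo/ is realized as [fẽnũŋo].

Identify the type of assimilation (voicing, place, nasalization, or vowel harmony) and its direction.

nasalization, regressive

/e/→[ẽ] /u/→[ũ].
Each target copies a feature from the following segment, so the direction is regressive.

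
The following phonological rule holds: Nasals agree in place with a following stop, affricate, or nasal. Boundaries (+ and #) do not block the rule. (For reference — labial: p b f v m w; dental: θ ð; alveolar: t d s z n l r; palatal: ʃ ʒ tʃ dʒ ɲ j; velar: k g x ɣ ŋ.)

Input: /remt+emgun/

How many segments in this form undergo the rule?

2

/m/ before /t/ (alveolar) → [n]
/m/ before /g/ (velar) → [ŋ]
2 segments change.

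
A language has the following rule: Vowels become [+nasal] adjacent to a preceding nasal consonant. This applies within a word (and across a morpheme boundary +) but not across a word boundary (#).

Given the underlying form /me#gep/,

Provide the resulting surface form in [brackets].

[mẽ#gep]

/e/ after nasal /m/ → [ẽ]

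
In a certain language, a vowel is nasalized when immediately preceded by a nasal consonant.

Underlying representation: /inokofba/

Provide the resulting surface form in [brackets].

[inõkofba]

/o/ after nasal /n/ → [õ]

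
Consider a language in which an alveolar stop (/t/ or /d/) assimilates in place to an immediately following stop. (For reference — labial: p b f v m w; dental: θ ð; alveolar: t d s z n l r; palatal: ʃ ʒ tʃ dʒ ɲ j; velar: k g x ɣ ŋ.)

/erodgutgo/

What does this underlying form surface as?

[eroggukgo]

/d/ before /g/ (velar) → [g]
/t/ before /g/ (velar) → [k]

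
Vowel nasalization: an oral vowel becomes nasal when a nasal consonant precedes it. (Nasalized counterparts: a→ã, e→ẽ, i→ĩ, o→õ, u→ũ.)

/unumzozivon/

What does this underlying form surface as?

[unũmzozivon]

/u/ after nasal /n/ → [ũ]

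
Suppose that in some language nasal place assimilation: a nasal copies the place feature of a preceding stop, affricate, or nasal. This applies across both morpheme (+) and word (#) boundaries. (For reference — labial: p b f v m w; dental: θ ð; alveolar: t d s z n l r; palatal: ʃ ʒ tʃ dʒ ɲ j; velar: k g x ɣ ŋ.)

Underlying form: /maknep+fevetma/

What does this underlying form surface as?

/n/ after /k/ (velar) → [ŋ]
/m/ after /t/ (alveolar) → [n]

[makŋep+fevetna]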